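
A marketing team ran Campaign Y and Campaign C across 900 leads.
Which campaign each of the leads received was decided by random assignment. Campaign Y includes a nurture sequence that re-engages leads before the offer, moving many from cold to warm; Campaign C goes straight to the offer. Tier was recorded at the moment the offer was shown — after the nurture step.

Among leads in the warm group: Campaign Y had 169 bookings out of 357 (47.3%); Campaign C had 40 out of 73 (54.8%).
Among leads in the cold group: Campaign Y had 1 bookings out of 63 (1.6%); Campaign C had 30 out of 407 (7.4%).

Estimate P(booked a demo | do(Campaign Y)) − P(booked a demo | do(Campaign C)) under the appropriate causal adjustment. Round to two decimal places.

+0.26

The engagement tier-specific comparison favours Campaign C throughout, but the pooled figures favour Campaign Y. The question is whether to condition on engagement tier.
Engagement tier lies on the pathway campaign → engagement tier → outcome, so adjusting for it blocks the indirect effect. For the total causal effect of campaign, use the unadjusted pooled rates.
The causal difference is the pooled difference: 0.405 − 0.146 = +0.259.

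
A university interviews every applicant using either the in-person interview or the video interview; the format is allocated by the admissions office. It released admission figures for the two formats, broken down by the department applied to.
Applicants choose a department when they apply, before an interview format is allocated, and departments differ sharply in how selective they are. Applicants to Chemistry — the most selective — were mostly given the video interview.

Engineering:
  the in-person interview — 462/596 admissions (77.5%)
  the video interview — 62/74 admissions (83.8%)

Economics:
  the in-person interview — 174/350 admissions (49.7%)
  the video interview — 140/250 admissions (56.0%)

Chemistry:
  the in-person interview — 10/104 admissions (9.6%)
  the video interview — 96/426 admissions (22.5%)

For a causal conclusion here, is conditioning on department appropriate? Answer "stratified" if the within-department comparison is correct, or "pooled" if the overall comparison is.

stratified

The imbalance in department arose from how applicants were allocated, not from anything the interview format did; and department independently affects the outcome. The pooled gap is confounded — condition on department.
Within each level — Engineering: 77.5% vs 83.8%; Economics: 49.7% vs 56.0%; Chemistry: 9.6% vs 22.5% — the video interview is higher every time.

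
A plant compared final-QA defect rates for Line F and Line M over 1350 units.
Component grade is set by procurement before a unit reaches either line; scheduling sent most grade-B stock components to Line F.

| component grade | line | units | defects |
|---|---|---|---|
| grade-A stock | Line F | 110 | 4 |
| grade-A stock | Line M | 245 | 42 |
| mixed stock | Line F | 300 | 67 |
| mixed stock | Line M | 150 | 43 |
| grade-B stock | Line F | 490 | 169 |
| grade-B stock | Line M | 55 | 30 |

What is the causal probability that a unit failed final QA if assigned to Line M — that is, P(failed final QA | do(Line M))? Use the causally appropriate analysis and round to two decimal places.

The component grade-specific comparison favours Line F throughout, but the pooled figures favour Line M. The question is whether to condition on component grade.
The imbalance in component grade arose from how units were allocated, not from anything the line did; and component grade independently affects the outcome. The pooled gap is confounded — condition on component grade.
Standardising Line M to the population component grade mix: 0.263·42/245 + 0.333·43/150 + 0.404·30/55 = 0.361.

0.36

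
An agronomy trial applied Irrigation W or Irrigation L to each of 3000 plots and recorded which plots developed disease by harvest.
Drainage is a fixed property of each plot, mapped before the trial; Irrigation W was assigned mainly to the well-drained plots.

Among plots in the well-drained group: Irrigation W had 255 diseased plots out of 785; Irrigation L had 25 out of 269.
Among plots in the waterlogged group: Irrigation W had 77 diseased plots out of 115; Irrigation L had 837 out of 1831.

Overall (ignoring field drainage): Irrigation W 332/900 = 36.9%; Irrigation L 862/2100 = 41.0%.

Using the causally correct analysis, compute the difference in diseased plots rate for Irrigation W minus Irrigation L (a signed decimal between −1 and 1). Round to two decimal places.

The field drainage-specific comparison favours Irrigation L throughout, but the pooled figures favour Irrigation W. The question is whether to condition on field drainage.
Field drainage satisfies the back-door criterion: it is not a descendant of the irrigation, and it blocks the spurious path from irrigation to outcome. Adjusting for it (i.e., using the within-field drainage rates) gives the causal effect.
Adjusting over the population distribution of field drainage: 0.351·(0.325−0.093) + 0.649·(0.670−0.457) = +0.219.

+0.22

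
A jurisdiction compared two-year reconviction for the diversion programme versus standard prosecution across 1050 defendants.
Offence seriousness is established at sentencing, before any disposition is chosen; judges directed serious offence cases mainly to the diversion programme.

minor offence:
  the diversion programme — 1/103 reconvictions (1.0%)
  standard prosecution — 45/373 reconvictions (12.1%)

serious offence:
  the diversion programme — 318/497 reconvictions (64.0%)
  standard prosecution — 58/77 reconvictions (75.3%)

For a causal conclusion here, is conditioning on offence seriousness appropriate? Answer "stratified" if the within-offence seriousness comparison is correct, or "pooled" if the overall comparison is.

Here offence seriousness is a common cause — it drives both which disposition a case falls under and the outcome. The crude comparison mixes populations; the stratum-specific rates are the causally relevant ones.
Within each level — minor offence: 1.0% vs 12.1%; serious offence: 64.0% vs 75.3% — the diversion programme is lower every time.

stratified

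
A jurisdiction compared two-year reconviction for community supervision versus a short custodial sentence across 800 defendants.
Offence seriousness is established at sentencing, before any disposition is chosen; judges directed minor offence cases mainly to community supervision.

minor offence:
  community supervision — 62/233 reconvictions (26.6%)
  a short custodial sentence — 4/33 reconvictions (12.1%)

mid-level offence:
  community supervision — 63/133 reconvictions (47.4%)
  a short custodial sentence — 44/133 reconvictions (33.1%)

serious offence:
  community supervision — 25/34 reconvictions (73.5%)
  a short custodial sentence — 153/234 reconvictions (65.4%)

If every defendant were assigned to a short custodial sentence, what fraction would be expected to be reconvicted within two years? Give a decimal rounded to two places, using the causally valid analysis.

0.37

a short custodial sentence is lower inside every offence seriousness stratum but community supervision is lower in aggregate. Whether to stratify depends on how offence seriousness relates to the disposition.
Offence seriousness is set before the disposition has any effect — it is not caused by the disposition — and it independently drives the outcome. That makes it a confounder, so the causal comparison is within offence seriousness levels.
Standardising a short custodial sentence to the population offence seriousness mix: 0.333·4/33 + 0.333·44/133 + 0.335·153/234 = 0.369.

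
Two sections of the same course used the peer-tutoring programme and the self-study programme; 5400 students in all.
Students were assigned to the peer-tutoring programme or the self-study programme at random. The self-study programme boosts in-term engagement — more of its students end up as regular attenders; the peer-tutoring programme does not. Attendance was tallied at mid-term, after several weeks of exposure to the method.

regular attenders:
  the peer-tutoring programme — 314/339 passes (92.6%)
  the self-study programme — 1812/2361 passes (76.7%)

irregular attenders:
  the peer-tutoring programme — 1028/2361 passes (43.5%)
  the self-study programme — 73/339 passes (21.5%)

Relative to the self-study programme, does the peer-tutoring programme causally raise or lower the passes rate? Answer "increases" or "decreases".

Mid-term attendance lies on the pathway teaching method → mid-term attendance → outcome, so adjusting for it blocks the indirect effect. For the total causal effect of teaching method, use the unadjusted pooled rates.
Pooled: the peer-tutoring programme 49.7% vs the self-study programme 69.8%; the self-study programme is higher overall.

decreases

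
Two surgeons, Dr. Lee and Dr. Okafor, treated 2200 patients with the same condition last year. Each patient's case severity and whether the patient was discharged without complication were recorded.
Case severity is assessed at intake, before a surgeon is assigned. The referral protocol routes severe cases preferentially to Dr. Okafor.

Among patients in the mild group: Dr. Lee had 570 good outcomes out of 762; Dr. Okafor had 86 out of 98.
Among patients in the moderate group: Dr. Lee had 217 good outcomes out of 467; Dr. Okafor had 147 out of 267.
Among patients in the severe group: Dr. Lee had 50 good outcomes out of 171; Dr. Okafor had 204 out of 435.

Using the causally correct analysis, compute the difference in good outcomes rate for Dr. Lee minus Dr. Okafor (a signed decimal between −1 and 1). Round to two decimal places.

The stratified and pooled comparisons disagree (Dr. Okafor wins within each case severity; Dr. Lee wins overall), so the answer turns on the causal role of case severity.
Here case severity is a common cause — it drives both which surgeon a case falls under and the outcome. The crude comparison mixes populations; the stratum-specific rates are the causally relevant ones.
Adjusting over the population distribution of case severity: 0.391·(0.748−0.878) + 0.334·(0.465−0.551) + 0.275·(0.292−0.469) = -0.128.

-0.13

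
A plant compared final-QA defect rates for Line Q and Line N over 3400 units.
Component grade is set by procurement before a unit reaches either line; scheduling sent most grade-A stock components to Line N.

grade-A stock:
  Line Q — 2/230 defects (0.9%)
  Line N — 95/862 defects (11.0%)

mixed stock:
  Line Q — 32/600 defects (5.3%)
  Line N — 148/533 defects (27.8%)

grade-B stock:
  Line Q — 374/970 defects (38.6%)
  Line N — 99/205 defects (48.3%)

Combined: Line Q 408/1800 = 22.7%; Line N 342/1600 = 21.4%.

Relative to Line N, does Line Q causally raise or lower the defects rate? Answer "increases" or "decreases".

decreases

Nothing the line does changes component grade; the imbalance is an allocation artefact. With component grade also predicting the outcome, the pooled figure is confounded, and the within-stratum comparison is the causal one.
Within each level — grade-A stock: 0.9% vs 11.0%; mixed stock: 5.3% vs 27.8%; grade-B stock: 38.6% vs 48.3% — Line Q is lower every time.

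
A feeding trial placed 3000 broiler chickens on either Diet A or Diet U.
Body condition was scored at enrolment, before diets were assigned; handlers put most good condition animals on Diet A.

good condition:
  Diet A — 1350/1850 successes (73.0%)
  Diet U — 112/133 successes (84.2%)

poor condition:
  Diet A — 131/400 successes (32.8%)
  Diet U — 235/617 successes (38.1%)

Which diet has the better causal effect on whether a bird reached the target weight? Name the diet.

The stratified and pooled comparisons disagree (Diet U wins within each starting body condition; Diet A wins overall), so the answer turns on the causal role of starting body condition.
The imbalance in starting body condition arose from how broiler chickens were allocated, not from anything the diet did; and starting body condition independently affects the outcome. The pooled gap is confounded — condition on starting body condition.
Within each level — good condition: 73.0% vs 84.2%; poor condition: 32.8% vs 38.1% — Diet U is higher every time.

Diet U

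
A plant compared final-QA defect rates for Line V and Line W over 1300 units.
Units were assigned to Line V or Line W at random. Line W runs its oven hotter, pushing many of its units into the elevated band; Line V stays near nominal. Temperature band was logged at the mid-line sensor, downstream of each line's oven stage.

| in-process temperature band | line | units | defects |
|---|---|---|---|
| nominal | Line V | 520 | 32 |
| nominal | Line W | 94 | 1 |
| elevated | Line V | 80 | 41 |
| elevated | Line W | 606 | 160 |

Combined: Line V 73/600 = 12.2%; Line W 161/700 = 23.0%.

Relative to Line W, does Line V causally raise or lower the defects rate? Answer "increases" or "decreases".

In-process temperature band is downstream of the line. One should not condition on a consequence of treatment, so the overall rates are the right comparison.
Pooled: Line V 12.2% vs Line W 23.0%; Line V is lower overall.

decreases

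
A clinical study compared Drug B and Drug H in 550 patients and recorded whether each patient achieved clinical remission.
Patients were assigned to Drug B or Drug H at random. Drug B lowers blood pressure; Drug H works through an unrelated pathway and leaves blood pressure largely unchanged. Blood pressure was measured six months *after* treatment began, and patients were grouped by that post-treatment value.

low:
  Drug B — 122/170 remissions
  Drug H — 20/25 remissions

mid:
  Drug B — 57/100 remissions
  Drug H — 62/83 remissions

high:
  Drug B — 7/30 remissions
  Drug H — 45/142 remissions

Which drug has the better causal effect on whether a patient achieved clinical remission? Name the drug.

Drug B

The distribution of blood pressure is itself part of what the drug does — it is an intermediate outcome. Holding it fixed would remove that part of the effect; the total effect is the pooled difference.
Pooled: Drug B 62.0% vs Drug H 50.8%; Drug B is higher overall.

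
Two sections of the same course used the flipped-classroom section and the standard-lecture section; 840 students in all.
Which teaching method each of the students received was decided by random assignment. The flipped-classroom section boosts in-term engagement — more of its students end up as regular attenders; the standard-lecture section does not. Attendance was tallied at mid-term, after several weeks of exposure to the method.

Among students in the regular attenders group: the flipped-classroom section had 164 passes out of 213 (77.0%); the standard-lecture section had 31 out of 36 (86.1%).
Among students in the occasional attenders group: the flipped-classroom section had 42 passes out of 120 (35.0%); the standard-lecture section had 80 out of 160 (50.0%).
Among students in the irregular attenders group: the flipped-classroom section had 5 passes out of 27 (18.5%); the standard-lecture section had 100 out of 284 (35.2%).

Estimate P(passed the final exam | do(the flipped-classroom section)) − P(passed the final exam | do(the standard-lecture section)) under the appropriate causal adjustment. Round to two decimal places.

+0.15

The mid-term attendance-specific comparison favours the standard-lecture section throughout, but the pooled figures favour the flipped-classroom section. The question is whether to condition on mid-term attendance.
Stratifying would compare teaching methods among students the teaching methods themselves sorted into mid-term attendance groups — a form of selection on an intermediate. The unconditioned pooled rates give the total causal effect.
The causal difference is the pooled difference: 0.586 − 0.440 = +0.147.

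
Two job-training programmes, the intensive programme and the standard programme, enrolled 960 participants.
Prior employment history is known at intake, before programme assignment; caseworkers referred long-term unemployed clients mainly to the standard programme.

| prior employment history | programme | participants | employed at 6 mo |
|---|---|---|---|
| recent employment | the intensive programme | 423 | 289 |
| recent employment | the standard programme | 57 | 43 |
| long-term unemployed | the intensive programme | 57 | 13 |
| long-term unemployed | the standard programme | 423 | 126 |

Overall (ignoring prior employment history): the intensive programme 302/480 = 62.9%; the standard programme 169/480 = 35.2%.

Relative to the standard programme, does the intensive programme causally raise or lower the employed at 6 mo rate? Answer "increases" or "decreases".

decreases

Since prior employment history is a pre-existing factor (not a product of the programme) and it affects the outcome on its own, it is a confounder. The stratified rates, not the pooled rate, identify the causal effect.
Within each level — recent employment: 68.3% vs 75.4%; long-term unemployed: 22.8% vs 29.8% — the standard programme is higher every time.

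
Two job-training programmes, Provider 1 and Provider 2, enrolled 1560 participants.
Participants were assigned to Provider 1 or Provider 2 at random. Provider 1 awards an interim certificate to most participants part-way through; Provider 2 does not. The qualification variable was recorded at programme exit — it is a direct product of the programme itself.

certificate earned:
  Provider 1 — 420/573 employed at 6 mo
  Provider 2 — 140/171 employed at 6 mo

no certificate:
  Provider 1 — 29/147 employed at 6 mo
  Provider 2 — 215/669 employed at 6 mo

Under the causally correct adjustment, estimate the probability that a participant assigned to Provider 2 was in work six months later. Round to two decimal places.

The distribution of qualification attained during the programme is itself part of what the programme does — it is an intermediate outcome. Holding it fixed would remove that part of the effect; the total effect is the pooled difference.
So P(outcome | do(Provider 2)) is just the pooled rate for Provider 2: 355/840 = 0.423.

0.42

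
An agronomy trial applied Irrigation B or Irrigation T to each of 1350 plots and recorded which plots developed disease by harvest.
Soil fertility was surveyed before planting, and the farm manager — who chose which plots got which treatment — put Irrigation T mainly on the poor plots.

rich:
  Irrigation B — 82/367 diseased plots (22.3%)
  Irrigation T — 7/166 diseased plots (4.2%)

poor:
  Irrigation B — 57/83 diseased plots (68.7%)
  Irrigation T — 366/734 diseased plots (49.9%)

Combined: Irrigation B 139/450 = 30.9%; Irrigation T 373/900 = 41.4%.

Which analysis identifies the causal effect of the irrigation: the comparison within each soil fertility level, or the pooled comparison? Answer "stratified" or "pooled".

stratified

Soil fertility differs across irrigations for reasons unrelated to any effect of the irrigation itself, and it separately predicts the outcome — a classic confounder. We must compare within soil fertility levels.
Within each level — rich: 22.3% vs 4.2%; poor: 68.7% vs 49.9% — Irrigation T is lower every time.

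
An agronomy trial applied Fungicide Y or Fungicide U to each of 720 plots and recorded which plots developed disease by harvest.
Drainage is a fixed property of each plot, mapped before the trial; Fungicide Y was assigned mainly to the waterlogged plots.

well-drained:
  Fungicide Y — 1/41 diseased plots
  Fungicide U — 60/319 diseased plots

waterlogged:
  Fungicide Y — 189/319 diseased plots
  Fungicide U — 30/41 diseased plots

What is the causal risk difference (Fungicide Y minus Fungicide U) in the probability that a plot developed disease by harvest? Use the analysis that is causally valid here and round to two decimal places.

-0.15

The stratified and pooled comparisons disagree (Fungicide Y wins within each field drainage; Fungicide U wins overall), so the answer turns on the causal role of field drainage.
Since field drainage is a pre-existing factor (not a product of the fungicide) and it affects the outcome on its own, it is a confounder. The stratified rates, not the pooled rate, identify the causal effect.
Adjusting over the population distribution of field drainage: 0.500·(0.024−0.188) + 0.500·(0.592−0.732) = -0.151.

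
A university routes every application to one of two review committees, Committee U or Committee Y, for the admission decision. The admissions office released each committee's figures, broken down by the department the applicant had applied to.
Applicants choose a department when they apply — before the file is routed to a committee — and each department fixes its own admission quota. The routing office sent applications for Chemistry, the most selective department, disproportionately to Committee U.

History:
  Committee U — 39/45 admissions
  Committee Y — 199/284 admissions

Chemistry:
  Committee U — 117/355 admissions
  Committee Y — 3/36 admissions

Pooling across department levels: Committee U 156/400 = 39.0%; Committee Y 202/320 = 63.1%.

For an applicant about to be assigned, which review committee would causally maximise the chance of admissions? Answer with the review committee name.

Committee U

Department is set before the review committee has any effect — it is not caused by the review committee — and it independently drives the outcome. That makes it a confounder, so the causal comparison is within department levels.
Within each level — History: 86.7% vs 70.1%; Chemistry: 33.0% vs 8.3% — Committee U is higher every time.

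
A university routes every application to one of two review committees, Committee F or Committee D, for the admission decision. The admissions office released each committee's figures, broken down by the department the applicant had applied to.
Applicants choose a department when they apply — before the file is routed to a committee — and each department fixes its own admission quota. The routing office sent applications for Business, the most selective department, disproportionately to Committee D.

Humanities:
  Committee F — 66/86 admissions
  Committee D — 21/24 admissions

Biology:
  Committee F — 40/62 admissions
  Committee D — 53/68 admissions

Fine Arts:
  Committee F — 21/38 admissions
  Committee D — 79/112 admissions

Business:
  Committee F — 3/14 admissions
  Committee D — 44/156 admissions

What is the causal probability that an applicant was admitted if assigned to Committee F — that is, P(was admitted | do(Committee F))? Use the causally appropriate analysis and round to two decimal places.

0.51

The stratified and pooled comparisons disagree (Committee D wins within each department; Committee F wins overall), so the answer turns on the causal role of department.
Nothing the review committee does changes department; the imbalance is an allocation artefact. With department also predicting the outcome, the pooled figure is confounded, and the within-stratum comparison is the causal one.
Standardising Committee F to the population department mix: 0.196·66/86 + 0.232·40/62 + 0.268·21/38 + 0.304·3/14 = 0.514.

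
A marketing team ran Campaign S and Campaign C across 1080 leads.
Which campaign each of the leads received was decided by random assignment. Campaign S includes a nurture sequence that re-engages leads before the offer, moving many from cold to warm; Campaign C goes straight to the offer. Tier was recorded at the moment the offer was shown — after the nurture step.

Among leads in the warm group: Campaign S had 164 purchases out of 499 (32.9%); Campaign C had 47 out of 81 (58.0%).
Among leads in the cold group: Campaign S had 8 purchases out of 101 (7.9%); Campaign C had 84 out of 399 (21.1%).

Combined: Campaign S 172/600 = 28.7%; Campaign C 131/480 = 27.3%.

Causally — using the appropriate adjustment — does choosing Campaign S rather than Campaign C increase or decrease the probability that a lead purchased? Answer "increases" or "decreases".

The stratified and pooled comparisons disagree (Campaign C wins within each engagement tier; Campaign S wins overall), so the answer turns on the causal role of engagement tier.
Engagement tier here is a post-treatment variable shaped by the campaign; conditioning on it would introduce bias rather than remove it. The overall comparison is the causal one.
Pooled: Campaign S 28.7% vs Campaign C 27.3%; Campaign S is higher overall.

increases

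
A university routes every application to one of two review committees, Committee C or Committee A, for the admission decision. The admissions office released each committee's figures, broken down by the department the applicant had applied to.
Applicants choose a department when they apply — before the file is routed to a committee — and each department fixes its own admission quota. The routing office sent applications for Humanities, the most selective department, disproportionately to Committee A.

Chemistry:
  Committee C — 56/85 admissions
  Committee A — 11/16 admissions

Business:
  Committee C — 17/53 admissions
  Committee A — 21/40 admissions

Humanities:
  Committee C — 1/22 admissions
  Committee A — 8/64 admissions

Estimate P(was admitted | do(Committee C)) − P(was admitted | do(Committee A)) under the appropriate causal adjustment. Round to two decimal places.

-0.10

Department differs across review committees for reasons unrelated to any effect of the review committee itself, and it separately predicts the outcome — a classic confounder. We must compare within department levels.
Adjusting over the population distribution of department: 0.361·(0.659−0.688) + 0.332·(0.321−0.525) + 0.307·(0.045−0.125) = -0.103.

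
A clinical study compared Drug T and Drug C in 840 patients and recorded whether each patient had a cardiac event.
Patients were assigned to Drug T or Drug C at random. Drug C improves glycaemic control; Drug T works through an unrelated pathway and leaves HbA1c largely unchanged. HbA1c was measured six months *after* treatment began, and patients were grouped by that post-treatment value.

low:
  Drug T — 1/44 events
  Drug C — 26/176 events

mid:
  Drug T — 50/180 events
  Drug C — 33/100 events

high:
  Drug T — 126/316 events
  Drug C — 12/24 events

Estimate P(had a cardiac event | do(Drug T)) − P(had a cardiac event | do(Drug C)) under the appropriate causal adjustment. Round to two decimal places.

Within every HbA1c level Drug T has the lower rate, yet pooled Drug C does — Simpson's reversal.
HbA1c is recorded after the drug and is itself shifted by it — it sits on the causal path from drug to outcome. Conditioning on a mediator would strip out part of the effect we want; the pooled comparison gives the total causal effect.
The causal difference is the pooled difference: 0.328 − 0.237 = +0.091.

+0.09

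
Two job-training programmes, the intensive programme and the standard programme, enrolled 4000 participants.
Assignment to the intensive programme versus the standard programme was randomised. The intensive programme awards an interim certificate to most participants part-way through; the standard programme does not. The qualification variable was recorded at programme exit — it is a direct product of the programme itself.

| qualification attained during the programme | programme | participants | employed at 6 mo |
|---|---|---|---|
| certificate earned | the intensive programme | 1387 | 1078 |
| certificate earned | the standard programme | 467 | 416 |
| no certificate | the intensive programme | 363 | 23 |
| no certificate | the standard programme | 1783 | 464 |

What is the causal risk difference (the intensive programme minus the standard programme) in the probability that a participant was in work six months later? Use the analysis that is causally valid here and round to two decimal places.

Qualification attained during the programme here is a post-treatment variable shaped by the programme; conditioning on it would introduce bias rather than remove it. The overall comparison is the causal one.
The causal difference is the pooled difference: 0.629 − 0.391 = +0.238.

+0.24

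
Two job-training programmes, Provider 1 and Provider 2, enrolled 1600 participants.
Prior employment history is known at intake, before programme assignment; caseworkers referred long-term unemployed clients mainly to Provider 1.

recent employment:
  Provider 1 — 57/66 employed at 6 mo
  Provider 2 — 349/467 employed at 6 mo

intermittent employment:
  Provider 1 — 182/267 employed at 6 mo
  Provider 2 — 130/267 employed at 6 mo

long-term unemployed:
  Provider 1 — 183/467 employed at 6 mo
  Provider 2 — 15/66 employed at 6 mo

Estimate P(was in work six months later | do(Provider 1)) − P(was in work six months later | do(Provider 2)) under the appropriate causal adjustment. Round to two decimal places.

The imbalance in prior employment history arose from how participants were allocated, not from anything the programme did; and prior employment history independently affects the outcome. The pooled gap is confounded — condition on prior employment history.
Adjusting over the population distribution of prior employment history: 0.333·(0.864−0.747) + 0.334·(0.682−0.487) + 0.333·(0.392−0.227) = +0.159.

+0.16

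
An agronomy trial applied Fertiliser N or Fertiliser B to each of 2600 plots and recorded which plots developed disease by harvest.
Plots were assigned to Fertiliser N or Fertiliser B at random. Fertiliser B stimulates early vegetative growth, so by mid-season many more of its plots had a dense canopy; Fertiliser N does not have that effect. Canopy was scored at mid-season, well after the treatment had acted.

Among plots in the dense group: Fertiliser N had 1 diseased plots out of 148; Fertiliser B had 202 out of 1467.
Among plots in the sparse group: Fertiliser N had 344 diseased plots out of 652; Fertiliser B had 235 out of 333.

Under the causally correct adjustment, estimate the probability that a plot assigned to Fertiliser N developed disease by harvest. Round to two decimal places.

0.43

The stratified and pooled comparisons disagree (Fertiliser N wins within each mid-season canopy; Fertiliser B wins overall), so the answer turns on the causal role of mid-season canopy.
Stratifying would compare fertilisers among plots the fertilisers themselves sorted into mid-season canopy groups — a form of selection on an intermediate. The unconditioned pooled rates give the total causal effect.
So P(outcome | do(Fertiliser N)) is just the pooled rate for Fertiliser N: 345/800 = 0.431.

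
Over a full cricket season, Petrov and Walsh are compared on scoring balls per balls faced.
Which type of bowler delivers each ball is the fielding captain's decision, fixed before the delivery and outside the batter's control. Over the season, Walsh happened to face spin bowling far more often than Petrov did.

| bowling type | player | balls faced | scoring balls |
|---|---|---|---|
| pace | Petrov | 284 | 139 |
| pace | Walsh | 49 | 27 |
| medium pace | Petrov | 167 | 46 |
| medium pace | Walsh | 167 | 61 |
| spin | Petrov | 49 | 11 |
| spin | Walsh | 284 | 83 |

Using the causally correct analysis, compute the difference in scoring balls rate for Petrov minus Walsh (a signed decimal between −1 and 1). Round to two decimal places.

Within every bowling type level Walsh has the higher rate, yet pooled Petrov does — Simpson's reversal.
Since bowling type is a pre-existing factor (not a product of the player) and it affects the outcome on its own, it is a confounder. The stratified rates, not the pooled rate, identify the causal effect.
Adjusting over the population distribution of bowling type: 0.333·(0.489−0.551) + 0.334·(0.275−0.365) + 0.333·(0.224−0.292) = -0.073.

-0.07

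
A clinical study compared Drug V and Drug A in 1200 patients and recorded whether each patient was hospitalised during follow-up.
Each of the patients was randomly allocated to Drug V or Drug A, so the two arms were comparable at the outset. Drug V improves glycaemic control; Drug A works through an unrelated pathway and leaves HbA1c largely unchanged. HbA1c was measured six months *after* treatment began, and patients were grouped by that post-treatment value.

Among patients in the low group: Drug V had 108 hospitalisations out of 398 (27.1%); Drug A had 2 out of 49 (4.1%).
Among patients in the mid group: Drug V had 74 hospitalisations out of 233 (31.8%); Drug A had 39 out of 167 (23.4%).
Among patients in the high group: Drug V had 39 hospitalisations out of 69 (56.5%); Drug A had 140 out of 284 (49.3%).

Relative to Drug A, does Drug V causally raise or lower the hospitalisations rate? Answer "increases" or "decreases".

HbA1c lies on the pathway drug → HbA1c → outcome, so adjusting for it blocks the indirect effect. For the total causal effect of drug, use the unadjusted pooled rates.
Pooled: Drug V 31.6% vs Drug A 36.2%; Drug V is lower overall.

decreases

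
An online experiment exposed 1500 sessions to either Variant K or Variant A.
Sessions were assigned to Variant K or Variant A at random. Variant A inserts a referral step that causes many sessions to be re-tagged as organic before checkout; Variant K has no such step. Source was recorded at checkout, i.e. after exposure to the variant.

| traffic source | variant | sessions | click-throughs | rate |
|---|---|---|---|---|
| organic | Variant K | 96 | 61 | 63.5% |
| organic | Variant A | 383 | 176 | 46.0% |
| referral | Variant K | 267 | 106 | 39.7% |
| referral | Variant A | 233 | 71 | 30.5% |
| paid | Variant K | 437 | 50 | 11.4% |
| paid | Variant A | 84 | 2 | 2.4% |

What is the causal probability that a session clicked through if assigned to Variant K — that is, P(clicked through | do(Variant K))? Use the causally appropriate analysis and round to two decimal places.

0.27

Stratifying would compare variants among sessions the variants themselves sorted into traffic source groups — a form of selection on an intermediate. The unconditioned pooled rates give the total causal effect.
So P(outcome | do(Variant K)) is just the pooled rate for Variant K: 217/800 = 0.271.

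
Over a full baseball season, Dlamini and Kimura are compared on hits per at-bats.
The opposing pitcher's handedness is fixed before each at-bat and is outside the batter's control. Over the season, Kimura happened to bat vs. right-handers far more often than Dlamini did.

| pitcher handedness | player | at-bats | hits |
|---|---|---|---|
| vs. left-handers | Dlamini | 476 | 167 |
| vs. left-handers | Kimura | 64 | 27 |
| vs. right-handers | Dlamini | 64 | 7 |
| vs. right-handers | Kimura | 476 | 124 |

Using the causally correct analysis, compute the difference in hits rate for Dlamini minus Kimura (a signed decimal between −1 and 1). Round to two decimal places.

-0.11

The stratified and pooled comparisons disagree (Kimura wins within each pitcher handedness; Dlamini wins overall), so the answer turns on the causal role of pitcher handedness.
Pitcher handedness differs across players for reasons unrelated to any effect of the player itself, and it separately predicts the outcome — a classic confounder. We must compare within pitcher handedness levels.
Adjusting over the population distribution of pitcher handedness: 0.500·(0.351−0.422) + 0.500·(0.109−0.261) = -0.111.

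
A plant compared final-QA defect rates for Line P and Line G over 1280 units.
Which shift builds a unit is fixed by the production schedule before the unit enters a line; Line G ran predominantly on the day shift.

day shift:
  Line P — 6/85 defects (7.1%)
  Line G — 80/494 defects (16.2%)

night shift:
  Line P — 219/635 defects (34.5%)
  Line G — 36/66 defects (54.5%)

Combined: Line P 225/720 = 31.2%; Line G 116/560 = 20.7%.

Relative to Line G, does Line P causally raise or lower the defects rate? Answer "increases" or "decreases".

decreases

Shift satisfies the back-door criterion: it is not a descendant of the line, and it blocks the spurious path from line to outcome. Adjusting for it (i.e., using the within-shift rates) gives the causal effect.
Within each level — day shift: 7.1% vs 16.2%; night shift: 34.5% vs 54.5% — Line P is lower every time.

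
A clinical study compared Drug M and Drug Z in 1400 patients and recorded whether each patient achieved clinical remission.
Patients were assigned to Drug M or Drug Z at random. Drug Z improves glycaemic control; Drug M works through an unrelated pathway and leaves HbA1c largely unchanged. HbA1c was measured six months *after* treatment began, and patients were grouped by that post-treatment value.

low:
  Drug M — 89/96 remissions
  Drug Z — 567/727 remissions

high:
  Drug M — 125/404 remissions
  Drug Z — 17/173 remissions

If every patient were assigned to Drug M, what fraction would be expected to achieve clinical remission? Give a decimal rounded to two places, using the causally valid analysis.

Within every HbA1c level Drug M has the higher rate, yet pooled Drug Z does — Simpson's reversal.
The distribution of HbA1c is itself part of what the drug does — it is an intermediate outcome. Holding it fixed would remove that part of the effect; the total effect is the pooled difference.
So P(outcome | do(Drug M)) is just the pooled rate for Drug M: 214/500 = 0.428.

0.43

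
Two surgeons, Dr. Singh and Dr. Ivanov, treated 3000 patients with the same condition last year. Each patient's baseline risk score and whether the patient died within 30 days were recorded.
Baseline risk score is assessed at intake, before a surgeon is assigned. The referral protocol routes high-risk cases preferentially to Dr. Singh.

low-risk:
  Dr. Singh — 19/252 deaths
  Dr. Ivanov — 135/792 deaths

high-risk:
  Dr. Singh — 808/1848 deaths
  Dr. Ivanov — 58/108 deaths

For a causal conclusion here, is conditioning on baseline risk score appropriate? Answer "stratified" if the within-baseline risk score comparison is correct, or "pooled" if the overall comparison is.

Since baseline risk score is a pre-existing factor (not a product of the surgeon) and it affects the outcome on its own, it is a confounder. The stratified rates, not the pooled rate, identify the causal effect.
Within each level — low-risk: 7.5% vs 17.0%; high-risk: 43.7% vs 53.7% — Dr. Singh is lower every time.

stratified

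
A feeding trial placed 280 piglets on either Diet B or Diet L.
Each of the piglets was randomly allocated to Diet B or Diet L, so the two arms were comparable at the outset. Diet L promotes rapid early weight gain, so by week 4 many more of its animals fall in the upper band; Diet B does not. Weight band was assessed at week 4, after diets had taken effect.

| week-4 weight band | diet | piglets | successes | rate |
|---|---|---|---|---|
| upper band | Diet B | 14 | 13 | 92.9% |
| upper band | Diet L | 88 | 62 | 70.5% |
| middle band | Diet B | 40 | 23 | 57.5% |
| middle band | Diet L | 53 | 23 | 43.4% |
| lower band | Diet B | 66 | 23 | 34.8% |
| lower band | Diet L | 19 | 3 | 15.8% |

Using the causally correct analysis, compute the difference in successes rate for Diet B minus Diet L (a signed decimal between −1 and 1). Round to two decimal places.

Week-4 weight band is recorded after the diet and is itself shifted by it — it sits on the causal path from diet to outcome. Conditioning on a mediator would strip out part of the effect we want; the pooled comparison gives the total causal effect.
The causal difference is the pooled difference: 0.492 − 0.550 = -0.058.

-0.06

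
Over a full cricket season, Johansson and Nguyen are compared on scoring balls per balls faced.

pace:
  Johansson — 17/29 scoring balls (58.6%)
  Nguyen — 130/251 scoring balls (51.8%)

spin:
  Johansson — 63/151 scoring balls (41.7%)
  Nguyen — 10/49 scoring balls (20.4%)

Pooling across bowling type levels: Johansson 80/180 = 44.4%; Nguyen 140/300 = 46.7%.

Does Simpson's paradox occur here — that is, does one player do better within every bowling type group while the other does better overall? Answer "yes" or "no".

yes

Within each bowling type level (pace 58.6% vs 51.8%; spin 41.7% vs 20.4%), Johansson has the higher rate every time. Pooled: 44.4% vs 46.7% — Nguyen has the higher rate overall. The two comparisons disagree.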